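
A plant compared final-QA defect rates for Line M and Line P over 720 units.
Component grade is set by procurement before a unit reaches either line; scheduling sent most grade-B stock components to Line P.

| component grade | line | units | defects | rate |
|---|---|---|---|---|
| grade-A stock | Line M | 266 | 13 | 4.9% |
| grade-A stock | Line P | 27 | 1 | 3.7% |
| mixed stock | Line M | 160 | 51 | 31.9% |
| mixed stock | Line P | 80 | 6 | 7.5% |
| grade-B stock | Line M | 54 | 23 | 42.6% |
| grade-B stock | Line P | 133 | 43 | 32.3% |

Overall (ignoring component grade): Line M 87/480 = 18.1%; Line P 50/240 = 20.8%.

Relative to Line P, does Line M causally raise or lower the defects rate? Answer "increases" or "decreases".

The component grade-specific comparison favours Line P throughout, but the pooled figures favour Line M. The question is whether to condition on component grade.
Component grade differs across lines for reasons unrelated to any effect of the line itself, and it separately predicts the outcome — a classic confounder. We must compare within component grade levels.
Within each level — grade-A stock: 4.9% vs 3.7%; mixed stock: 31.9% vs 7.5%; grade-B stock: 42.6% vs 32.3% — Line P is lower every time.

increases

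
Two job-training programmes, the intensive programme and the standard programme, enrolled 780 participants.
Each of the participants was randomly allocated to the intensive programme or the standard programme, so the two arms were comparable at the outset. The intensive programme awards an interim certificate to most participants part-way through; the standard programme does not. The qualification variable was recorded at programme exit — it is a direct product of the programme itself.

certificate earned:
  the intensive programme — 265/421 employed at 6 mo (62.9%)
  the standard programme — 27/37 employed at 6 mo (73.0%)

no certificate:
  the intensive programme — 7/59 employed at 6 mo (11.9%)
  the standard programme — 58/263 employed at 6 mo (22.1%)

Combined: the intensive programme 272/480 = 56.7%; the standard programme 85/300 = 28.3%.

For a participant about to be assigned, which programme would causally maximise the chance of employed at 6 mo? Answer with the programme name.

the intensive programme

Because the programme influences qualification attained during the programme, qualification attained during the programme is a post-treatment mediator, not a confounder. Stratifying on it would bias the estimate; the causal effect is the crude pooled difference.
Pooled: the intensive programme 56.7% vs the standard programme 28.3%; the intensive programme is higher overall.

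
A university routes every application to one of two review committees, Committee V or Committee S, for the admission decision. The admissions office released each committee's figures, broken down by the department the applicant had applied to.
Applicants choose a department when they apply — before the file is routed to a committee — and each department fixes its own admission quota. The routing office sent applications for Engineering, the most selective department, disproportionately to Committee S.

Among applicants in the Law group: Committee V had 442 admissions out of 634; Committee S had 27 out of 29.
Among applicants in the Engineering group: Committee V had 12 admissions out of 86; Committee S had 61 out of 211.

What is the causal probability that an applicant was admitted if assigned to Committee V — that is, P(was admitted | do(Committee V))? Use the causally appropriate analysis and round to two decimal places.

0.52

Department satisfies the back-door criterion: it is not a descendant of the review committee, and it blocks the spurious path from review committee to outcome. Adjusting for it (i.e., using the within-department rates) gives the causal effect.
Standardising Committee V to the population department mix: 0.691·442/634 + 0.309·12/86 = 0.525.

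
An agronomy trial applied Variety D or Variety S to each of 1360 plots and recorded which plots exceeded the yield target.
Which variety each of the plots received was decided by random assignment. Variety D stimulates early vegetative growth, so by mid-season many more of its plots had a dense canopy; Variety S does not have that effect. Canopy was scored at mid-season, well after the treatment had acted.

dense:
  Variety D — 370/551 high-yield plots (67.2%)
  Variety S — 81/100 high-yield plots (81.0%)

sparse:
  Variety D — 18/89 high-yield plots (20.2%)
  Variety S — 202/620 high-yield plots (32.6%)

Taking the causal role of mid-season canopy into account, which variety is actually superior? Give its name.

The stratified and pooled comparisons disagree (Variety S wins within each mid-season canopy; Variety D wins overall), so the answer turns on the causal role of mid-season canopy.
Mid-season canopy is downstream of the variety. One should not condition on a consequence of treatment, so the overall rates are the right comparison.
Pooled: Variety D 60.6% vs Variety S 39.3%; Variety D is higher overall.

Variety D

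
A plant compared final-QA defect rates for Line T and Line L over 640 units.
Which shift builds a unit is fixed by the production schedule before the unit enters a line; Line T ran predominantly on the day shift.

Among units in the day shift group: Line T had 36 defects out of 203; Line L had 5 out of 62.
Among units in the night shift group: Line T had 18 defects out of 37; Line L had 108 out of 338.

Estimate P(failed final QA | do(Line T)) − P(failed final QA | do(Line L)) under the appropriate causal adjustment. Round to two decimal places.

+0.14

The stratified and pooled comparisons disagree (Line L wins within each shift; Line T wins overall), so the answer turns on the causal role of shift.
Shift differs across lines for reasons unrelated to any effect of the line itself, and it separately predicts the outcome — a classic confounder. We must compare within shift levels.
Adjusting over the population distribution of shift: 0.414·(0.177−0.081) + 0.586·(0.486−0.320) = +0.138.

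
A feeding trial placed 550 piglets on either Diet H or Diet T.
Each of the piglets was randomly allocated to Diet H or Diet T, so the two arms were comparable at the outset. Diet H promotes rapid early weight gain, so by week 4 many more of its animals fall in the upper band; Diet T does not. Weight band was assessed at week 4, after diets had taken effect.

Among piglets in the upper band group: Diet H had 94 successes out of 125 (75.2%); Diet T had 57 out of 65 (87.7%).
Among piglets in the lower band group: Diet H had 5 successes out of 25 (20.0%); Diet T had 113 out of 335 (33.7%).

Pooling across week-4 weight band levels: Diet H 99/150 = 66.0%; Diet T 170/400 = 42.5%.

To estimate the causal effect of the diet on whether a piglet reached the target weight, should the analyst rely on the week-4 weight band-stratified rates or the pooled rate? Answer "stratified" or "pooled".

pooled

Week-4 weight band is recorded after the diet and is itself shifted by it — it sits on the causal path from diet to outcome. Conditioning on a mediator would strip out part of the effect we want; the pooled comparison gives the total causal effect.
Pooled: Diet H 66.0% vs Diet T 42.5%; Diet H is higher overall.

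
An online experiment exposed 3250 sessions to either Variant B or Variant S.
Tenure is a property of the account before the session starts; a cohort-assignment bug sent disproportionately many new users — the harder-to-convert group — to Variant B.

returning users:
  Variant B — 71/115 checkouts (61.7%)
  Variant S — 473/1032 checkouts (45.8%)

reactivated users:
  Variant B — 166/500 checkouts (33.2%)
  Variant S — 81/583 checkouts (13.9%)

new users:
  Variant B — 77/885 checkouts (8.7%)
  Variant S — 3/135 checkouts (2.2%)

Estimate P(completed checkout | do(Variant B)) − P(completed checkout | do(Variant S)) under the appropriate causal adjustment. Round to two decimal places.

User tenure is set before the variant has any effect — it is not caused by the variant — and it independently drives the outcome. That makes it a confounder, so the causal comparison is within user tenure levels.
Adjusting over the population distribution of user tenure: 0.353·(0.617−0.458) + 0.333·(0.332−0.139) + 0.314·(0.087−0.022) = +0.141.

+0.14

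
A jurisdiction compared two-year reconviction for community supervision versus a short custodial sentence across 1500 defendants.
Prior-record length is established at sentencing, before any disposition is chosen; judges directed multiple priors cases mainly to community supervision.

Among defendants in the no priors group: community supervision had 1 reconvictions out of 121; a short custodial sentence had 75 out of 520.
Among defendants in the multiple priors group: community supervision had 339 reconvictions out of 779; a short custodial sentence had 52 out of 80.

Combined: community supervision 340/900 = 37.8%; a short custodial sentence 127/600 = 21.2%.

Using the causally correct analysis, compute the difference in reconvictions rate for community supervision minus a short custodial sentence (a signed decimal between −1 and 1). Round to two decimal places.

-0.18

The prior-record length-specific comparison favours community supervision throughout, but the pooled figures favour a short custodial sentence. The question is whether to condition on prior-record length.
Since prior-record length is a pre-existing factor (not a product of the disposition) and it affects the outcome on its own, it is a confounder. The stratified rates, not the pooled rate, identify the causal effect.
Adjusting over the population distribution of prior-record length: 0.427·(0.008−0.144) + 0.573·(0.435−0.650) = -0.181.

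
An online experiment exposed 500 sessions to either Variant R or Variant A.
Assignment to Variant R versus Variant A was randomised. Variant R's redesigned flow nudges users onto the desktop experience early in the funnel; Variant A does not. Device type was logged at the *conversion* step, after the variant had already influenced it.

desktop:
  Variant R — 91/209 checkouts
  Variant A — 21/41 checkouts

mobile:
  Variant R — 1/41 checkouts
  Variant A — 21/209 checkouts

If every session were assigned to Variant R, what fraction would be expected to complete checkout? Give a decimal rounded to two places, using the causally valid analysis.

Variant A is higher inside every device type stratum but Variant R is higher in aggregate. Whether to stratify depends on how device type relates to the variant.
Device type lies on the pathway variant → device type → outcome, so adjusting for it blocks the indirect effect. For the total causal effect of variant, use the unadjusted pooled rates.
So P(outcome | do(Variant R)) is just the pooled rate for Variant R: 92/250 = 0.368.

0.37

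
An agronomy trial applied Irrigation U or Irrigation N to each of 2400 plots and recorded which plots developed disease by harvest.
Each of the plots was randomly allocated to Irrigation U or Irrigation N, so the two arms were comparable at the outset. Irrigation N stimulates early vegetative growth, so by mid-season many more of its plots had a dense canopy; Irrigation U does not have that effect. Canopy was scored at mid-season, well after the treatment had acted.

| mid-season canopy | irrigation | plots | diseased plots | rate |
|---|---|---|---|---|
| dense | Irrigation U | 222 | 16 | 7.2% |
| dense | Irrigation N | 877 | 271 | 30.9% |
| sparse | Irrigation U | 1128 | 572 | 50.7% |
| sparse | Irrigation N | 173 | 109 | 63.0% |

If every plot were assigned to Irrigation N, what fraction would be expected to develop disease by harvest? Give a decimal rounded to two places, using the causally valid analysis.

0.36

The mid-season canopy-specific comparison favours Irrigation U throughout, but the pooled figures favour Irrigation N. The question is whether to condition on mid-season canopy.
Because the irrigation influences mid-season canopy, mid-season canopy is a post-treatment mediator, not a confounder. Stratifying on it would bias the estimate; the causal effect is the crude pooled difference.
So P(outcome | do(Irrigation N)) is just the pooled rate for Irrigation N: 380/1050 = 0.362.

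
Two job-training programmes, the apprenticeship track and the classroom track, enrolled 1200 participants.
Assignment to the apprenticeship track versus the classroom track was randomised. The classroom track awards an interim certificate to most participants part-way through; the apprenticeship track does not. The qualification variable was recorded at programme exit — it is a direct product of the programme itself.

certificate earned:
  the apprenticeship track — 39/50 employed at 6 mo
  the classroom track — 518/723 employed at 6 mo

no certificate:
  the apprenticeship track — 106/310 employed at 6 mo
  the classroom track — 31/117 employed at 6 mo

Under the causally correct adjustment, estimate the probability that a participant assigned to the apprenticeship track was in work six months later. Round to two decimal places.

0.40

Stratifying would compare programmes among participants the programmes themselves sorted into qualification attained during the programme groups — a form of selection on an intermediate. The unconditioned pooled rates give the total causal effect.
So P(outcome | do(the apprenticeship track)) is just the pooled rate for the apprenticeship track: 145/360 = 0.403.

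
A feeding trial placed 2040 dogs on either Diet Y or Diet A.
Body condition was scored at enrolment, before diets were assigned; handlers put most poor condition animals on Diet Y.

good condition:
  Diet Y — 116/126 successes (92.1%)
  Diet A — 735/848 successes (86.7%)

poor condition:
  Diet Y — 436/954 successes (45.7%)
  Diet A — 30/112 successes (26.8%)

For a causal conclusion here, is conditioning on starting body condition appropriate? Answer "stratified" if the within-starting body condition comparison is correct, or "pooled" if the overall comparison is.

Starting body condition satisfies the back-door criterion: it is not a descendant of the diet, and it blocks the spurious path from diet to outcome. Adjusting for it (i.e., using the within-starting body condition rates) gives the causal effect.
Within each level — good condition: 92.1% vs 86.7%; poor condition: 45.7% vs 26.8% — Diet Y is higher every time.

stratified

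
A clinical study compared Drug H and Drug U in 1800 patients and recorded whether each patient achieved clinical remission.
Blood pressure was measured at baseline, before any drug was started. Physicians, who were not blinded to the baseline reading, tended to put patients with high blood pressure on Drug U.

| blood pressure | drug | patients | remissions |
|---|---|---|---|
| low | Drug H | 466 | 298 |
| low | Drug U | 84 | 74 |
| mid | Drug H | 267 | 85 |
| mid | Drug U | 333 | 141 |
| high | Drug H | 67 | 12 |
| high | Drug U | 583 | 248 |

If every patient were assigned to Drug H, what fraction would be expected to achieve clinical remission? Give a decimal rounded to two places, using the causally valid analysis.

Here blood pressure is a common cause — it drives both which drug a case falls under and the outcome. The crude comparison mixes populations; the stratum-specific rates are the causally relevant ones.
Standardising Drug H to the population blood pressure mix: 0.306·298/466 + 0.333·85/267 + 0.361·12/67 = 0.366.

0.37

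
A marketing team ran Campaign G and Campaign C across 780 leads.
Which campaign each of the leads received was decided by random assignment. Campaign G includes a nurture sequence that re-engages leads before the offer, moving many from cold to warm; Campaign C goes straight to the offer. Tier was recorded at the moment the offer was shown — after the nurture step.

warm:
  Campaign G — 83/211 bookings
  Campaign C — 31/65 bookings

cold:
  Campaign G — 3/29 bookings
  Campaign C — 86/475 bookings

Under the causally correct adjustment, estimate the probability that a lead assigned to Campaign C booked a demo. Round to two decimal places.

Campaign C is higher inside every engagement tier stratum but Campaign G is higher in aggregate. Whether to stratify depends on how engagement tier relates to the campaign.
Because the campaign influences engagement tier, engagement tier is a post-treatment mediator, not a confounder. Stratifying on it would bias the estimate; the causal effect is the crude pooled difference.
So P(outcome | do(Campaign C)) is just the pooled rate for Campaign C: 117/540 = 0.217.

0.22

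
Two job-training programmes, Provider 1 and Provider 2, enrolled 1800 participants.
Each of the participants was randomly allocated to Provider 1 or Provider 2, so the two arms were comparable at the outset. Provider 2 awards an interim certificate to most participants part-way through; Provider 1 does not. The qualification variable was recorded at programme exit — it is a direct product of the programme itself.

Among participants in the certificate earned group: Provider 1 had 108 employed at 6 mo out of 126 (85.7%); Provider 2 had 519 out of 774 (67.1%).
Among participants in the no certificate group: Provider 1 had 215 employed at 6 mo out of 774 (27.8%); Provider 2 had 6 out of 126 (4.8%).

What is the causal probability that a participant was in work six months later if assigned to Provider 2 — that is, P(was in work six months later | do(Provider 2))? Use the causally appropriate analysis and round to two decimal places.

0.58

Provider 1 is higher inside every qualification attained during the programme stratum but Provider 2 is higher in aggregate. Whether to stratify depends on how qualification attained during the programme relates to the programme.
Qualification attained during the programme lies on the pathway programme → qualification attained during the programme → outcome, so adjusting for it blocks the indirect effect. For the total causal effect of programme, use the unadjusted pooled rates.
So P(outcome | do(Provider 2)) is just the pooled rate for Provider 2: 525/900 = 0.583.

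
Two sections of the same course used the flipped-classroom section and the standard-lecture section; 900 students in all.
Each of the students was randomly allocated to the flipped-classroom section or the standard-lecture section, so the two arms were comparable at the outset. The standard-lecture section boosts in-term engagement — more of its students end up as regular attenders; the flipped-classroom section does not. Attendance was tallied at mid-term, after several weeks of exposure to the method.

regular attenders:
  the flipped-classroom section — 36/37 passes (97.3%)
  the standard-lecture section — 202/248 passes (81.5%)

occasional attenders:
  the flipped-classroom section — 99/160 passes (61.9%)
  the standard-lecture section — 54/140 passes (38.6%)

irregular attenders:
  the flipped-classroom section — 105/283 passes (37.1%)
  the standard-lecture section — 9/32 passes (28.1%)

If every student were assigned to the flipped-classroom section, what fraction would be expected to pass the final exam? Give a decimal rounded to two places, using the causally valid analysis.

Within every mid-term attendance level the flipped-classroom section has the higher rate, yet pooled the standard-lecture section does — Simpson's reversal.
Mid-term attendance lies on the pathway teaching method → mid-term attendance → outcome, so adjusting for it blocks the indirect effect. For the total causal effect of teaching method, use the unadjusted pooled rates.
So P(outcome | do(the flipped-classroom section)) is just the pooled rate for the flipped-classroom section: 240/480 = 0.500.

0.50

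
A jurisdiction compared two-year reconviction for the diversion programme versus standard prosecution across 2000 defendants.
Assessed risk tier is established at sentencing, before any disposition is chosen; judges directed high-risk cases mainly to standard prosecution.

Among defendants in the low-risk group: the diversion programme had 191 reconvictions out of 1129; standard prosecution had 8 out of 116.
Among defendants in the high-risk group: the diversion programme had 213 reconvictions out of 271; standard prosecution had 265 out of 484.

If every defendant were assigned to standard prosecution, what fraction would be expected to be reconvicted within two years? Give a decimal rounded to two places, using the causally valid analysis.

The assessed risk tier-specific comparison favours standard prosecution throughout, but the pooled figures favour the diversion programme. The question is whether to condition on assessed risk tier.
Assessed risk tier is set before the disposition has any effect — it is not caused by the disposition — and it independently drives the outcome. That makes it a confounder, so the causal comparison is within assessed risk tier levels.
Standardising standard prosecution to the population assessed risk tier mix: 0.623·8/116 + 0.378·265/484 = 0.250.

0.25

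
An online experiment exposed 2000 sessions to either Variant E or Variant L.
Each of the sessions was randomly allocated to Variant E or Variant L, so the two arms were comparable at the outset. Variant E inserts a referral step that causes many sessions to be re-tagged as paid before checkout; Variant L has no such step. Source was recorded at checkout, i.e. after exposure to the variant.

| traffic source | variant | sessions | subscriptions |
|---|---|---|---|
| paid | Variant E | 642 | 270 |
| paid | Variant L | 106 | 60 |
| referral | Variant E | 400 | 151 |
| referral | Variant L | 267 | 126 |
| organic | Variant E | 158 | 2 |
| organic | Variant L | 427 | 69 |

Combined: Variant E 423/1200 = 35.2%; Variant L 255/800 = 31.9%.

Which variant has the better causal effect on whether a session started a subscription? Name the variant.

Variant E

Traffic source is recorded after the variant and is itself shifted by it — it sits on the causal path from variant to outcome. Conditioning on a mediator would strip out part of the effect we want; the pooled comparison gives the total causal effect.
Pooled: Variant E 35.2% vs Variant L 31.9%; Variant E is higher overall.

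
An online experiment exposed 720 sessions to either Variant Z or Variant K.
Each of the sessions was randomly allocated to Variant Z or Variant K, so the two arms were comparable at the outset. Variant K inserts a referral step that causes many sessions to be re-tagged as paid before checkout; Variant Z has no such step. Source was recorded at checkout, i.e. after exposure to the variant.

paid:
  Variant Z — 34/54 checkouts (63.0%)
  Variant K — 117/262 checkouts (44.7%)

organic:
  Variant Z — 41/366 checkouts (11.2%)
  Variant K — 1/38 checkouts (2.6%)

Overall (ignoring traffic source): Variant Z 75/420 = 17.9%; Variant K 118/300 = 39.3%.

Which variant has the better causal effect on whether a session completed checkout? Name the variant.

The distribution of traffic source is itself part of what the variant does — it is an intermediate outcome. Holding it fixed would remove that part of the effect; the total effect is the pooled difference.
Pooled: Variant Z 17.9% vs Variant K 39.3%; Variant K is higher overall.

Variant K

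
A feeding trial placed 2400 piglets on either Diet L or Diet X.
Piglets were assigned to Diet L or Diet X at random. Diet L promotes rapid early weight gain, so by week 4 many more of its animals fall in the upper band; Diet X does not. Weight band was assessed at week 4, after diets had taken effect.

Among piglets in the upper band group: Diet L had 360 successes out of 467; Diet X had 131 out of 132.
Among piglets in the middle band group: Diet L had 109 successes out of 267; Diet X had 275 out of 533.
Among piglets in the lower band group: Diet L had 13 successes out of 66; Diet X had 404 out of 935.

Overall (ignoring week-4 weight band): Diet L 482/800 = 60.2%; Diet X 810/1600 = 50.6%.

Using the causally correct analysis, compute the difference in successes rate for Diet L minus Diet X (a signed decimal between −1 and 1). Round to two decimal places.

+0.10

Because the diet influences week-4 weight band, week-4 weight band is a post-treatment mediator, not a confounder. Stratifying on it would bias the estimate; the causal effect is the crude pooled difference.
The causal difference is the pooled difference: 0.603 − 0.506 = +0.096.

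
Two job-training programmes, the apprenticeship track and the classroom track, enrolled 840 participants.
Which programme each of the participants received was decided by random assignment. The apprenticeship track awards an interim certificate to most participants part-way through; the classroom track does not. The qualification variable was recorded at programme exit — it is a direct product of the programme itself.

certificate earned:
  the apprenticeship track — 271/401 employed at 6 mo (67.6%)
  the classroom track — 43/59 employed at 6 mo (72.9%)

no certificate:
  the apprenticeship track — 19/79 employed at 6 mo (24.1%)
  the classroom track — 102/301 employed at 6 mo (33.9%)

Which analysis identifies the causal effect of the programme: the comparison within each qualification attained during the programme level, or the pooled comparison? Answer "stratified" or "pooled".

pooled

Because the programme influences qualification attained during the programme, qualification attained during the programme is a post-treatment mediator, not a confounder. Stratifying on it would bias the estimate; the causal effect is the crude pooled difference.
Pooled: the apprenticeship track 60.4% vs the classroom track 40.3%; the apprenticeship track is higher overall.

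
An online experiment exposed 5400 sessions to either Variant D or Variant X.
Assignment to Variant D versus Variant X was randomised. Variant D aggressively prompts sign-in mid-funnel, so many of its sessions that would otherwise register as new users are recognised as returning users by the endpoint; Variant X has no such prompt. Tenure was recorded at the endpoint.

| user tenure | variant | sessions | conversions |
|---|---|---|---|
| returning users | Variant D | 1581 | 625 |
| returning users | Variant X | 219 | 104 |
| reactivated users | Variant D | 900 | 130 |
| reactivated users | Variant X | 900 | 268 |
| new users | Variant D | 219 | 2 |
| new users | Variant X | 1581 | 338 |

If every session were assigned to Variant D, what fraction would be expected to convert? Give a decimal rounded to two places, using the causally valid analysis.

The user tenure-specific comparison favours Variant X throughout, but the pooled figures favour Variant D. The question is whether to condition on user tenure.
User tenure here is a post-treatment variable shaped by the variant; conditioning on it would introduce bias rather than remove it. The overall comparison is the causal one.
So P(outcome | do(Variant D)) is just the pooled rate for Variant D: 757/2700 = 0.280.

0.28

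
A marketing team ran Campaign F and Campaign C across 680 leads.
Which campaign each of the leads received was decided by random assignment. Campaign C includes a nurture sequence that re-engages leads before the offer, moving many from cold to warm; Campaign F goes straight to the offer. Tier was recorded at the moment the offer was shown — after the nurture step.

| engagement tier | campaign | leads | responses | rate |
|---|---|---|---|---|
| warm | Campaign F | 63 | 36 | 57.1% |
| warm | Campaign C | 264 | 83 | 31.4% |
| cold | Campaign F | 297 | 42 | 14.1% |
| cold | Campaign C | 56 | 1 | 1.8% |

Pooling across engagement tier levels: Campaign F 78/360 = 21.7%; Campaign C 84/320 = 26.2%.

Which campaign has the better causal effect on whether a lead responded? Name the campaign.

Engagement tier here is a post-treatment variable shaped by the campaign; conditioning on it would introduce bias rather than remove it. The overall comparison is the causal one.
Pooled: Campaign F 21.7% vs Campaign C 26.2%; Campaign C is higher overall.

Campaign C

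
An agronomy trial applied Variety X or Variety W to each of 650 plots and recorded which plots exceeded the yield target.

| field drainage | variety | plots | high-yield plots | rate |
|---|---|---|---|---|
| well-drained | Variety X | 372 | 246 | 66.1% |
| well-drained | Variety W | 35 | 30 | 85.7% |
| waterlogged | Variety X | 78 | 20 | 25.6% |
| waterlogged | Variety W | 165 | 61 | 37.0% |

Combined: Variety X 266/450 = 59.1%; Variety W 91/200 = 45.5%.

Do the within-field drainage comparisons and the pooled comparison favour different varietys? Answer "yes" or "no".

Within each field drainage level (well-drained 66.1% vs 85.7%; waterlogged 25.6% vs 37.0%), Variety W has the higher rate every time. Pooled: 59.1% vs 45.5% — Variety X has the higher rate overall. The two comparisons disagree.

yes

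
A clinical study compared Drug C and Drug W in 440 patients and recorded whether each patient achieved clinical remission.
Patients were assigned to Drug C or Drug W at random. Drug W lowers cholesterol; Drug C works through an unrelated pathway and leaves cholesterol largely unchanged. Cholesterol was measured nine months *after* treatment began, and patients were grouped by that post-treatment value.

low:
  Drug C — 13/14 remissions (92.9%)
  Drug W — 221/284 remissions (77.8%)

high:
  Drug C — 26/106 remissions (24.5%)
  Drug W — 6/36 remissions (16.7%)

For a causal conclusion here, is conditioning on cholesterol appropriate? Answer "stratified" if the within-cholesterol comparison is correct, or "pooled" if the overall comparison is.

The cholesterol-specific comparison favours Drug C throughout, but the pooled figures favour Drug W. The question is whether to condition on cholesterol.
Because the drug influences cholesterol, cholesterol is a post-treatment mediator, not a confounder. Stratifying on it would bias the estimate; the causal effect is the crude pooled difference.
Pooled: Drug C 32.5% vs Drug W 70.9%; Drug W is higher overall.

pooled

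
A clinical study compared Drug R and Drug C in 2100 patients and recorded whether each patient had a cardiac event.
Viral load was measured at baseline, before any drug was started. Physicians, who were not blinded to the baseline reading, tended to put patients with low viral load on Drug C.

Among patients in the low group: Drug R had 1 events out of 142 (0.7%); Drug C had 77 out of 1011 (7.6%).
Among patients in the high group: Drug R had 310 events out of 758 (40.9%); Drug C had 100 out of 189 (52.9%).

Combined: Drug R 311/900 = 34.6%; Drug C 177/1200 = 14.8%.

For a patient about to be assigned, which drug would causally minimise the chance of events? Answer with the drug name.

Drug R

Nothing the drug does changes viral load; the imbalance is an allocation artefact. With viral load also predicting the outcome, the pooled figure is confounded, and the within-stratum comparison is the causal one.
Within each level — low: 0.7% vs 7.6%; high: 40.9% vs 52.9% — Drug R is lower every time.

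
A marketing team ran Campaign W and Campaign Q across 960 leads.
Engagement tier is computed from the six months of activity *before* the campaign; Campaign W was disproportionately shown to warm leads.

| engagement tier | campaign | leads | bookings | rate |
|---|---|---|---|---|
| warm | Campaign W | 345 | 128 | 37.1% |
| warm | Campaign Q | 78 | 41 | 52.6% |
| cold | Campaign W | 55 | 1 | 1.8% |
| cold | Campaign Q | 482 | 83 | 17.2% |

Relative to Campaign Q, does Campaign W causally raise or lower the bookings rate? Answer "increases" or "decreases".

The stratified and pooled comparisons disagree (Campaign Q wins within each engagement tier; Campaign W wins overall), so the answer turns on the causal role of engagement tier.
Engagement tier differs across campaigns for reasons unrelated to any effect of the campaign itself, and it separately predicts the outcome — a classic confounder. We must compare within engagement tier levels.
Within each level — warm: 37.1% vs 52.6%; cold: 1.8% vs 17.2% — Campaign Q is higher every time.

decreases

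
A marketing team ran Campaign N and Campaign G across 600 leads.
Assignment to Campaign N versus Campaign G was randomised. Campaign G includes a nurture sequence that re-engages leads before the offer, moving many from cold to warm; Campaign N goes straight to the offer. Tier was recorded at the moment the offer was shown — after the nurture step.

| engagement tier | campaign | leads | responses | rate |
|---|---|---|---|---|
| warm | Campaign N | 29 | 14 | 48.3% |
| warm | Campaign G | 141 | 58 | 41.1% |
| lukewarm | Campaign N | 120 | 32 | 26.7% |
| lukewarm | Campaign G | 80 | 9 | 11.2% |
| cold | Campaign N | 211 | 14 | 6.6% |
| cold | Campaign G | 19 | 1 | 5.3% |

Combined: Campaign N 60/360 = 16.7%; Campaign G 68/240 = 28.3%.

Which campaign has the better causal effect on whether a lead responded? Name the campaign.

Because the campaign influences engagement tier, engagement tier is a post-treatment mediator, not a confounder. Stratifying on it would bias the estimate; the causal effect is the crude pooled difference.
Pooled: Campaign N 16.7% vs Campaign G 28.3%; Campaign G is higher overall.

Campaign G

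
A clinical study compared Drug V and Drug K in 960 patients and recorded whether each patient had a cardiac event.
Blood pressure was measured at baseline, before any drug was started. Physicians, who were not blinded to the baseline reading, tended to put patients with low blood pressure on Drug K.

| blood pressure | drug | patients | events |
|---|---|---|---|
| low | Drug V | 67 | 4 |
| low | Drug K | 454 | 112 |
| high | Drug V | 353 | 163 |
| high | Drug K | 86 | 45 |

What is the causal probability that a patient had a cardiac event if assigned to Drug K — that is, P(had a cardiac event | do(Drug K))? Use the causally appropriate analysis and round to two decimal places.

The blood pressure-specific comparison favours Drug V throughout, but the pooled figures favour Drug K. The question is whether to condition on blood pressure.
Here blood pressure is a common cause — it drives both which drug a case falls under and the outcome. The crude comparison mixes populations; the stratum-specific rates are the causally relevant ones.
Standardising Drug K to the population blood pressure mix: 0.543·112/454 + 0.457·45/86 = 0.373.

0.37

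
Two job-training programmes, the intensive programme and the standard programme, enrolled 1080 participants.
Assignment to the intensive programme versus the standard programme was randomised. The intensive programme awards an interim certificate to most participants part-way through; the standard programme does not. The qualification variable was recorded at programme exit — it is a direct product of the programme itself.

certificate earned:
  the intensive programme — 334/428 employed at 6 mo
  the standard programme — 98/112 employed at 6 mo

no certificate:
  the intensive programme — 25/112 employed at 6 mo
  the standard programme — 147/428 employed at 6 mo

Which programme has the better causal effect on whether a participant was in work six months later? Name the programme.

the intensive programme

Qualification attained during the programme is downstream of the programme. One should not condition on a consequence of treatment, so the overall rates are the right comparison.
Pooled: the intensive programme 66.5% vs the standard programme 45.4%; the intensive programme is higher overall.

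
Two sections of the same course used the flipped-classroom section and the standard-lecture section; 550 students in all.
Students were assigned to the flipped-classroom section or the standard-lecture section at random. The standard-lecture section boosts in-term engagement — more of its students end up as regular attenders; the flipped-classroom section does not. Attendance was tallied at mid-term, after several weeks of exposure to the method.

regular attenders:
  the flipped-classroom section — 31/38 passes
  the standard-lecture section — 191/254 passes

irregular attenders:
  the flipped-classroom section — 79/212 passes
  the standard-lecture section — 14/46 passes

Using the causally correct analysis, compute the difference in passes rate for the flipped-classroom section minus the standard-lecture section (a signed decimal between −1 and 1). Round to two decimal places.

-0.24

The stratified and pooled comparisons disagree (the flipped-classroom section wins within each mid-term attendance; the standard-lecture section wins overall), so the answer turns on the causal role of mid-term attendance.
Stratifying would compare teaching methods among students the teaching methods themselves sorted into mid-term attendance groups — a form of selection on an intermediate. The unconditioned pooled rates give the total causal effect.
The causal difference is the pooled difference: 0.440 − 0.683 = -0.243.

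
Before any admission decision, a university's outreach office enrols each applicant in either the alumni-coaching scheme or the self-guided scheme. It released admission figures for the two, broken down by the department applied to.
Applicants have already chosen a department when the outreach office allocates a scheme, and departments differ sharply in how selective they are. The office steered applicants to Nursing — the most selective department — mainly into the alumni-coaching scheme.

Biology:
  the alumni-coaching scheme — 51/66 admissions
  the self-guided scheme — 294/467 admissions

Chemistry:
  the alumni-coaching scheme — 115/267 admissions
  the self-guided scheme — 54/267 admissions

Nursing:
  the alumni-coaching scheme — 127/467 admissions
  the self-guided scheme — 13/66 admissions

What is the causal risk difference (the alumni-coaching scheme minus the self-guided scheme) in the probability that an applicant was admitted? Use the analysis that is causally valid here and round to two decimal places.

Department satisfies the back-door criterion: it is not a descendant of the outreach scheme, and it blocks the spurious path from outreach scheme to outcome. Adjusting for it (i.e., using the within-department rates) gives the causal effect.
Adjusting over the population distribution of department: 0.333·(0.773−0.630) + 0.334·(0.431−0.202) + 0.333·(0.272−0.197) = +0.149.

+0.15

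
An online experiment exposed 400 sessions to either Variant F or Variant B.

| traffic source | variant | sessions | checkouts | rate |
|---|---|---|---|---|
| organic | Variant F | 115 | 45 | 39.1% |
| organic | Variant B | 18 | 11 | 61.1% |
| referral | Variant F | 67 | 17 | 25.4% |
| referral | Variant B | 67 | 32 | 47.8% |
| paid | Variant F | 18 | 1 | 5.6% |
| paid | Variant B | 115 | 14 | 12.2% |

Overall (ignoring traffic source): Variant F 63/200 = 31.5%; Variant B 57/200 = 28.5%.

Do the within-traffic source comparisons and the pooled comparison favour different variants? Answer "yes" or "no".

yes

Within each traffic source level (organic 39.1% vs 61.1%; referral 25.4% vs 47.8%; paid 5.6% vs 12.2%), Variant B has the higher rate every time. Pooled: 31.5% vs 28.5% — Variant F has the higher rate overall. The two comparisons disagree.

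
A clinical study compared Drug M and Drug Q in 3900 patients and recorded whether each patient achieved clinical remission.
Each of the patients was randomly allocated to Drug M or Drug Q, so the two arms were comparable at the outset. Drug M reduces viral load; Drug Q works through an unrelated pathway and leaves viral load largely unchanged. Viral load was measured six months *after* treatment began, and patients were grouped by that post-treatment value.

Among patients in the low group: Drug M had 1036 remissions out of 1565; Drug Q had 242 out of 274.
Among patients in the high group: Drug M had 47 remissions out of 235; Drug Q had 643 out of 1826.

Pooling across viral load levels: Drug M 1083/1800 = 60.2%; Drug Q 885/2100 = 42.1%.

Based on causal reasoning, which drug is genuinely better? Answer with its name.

Drug M

Because the drug influences viral load, viral load is a post-treatment mediator, not a confounder. Stratifying on it would bias the estimate; the causal effect is the crude pooled difference.
Pooled: Drug M 60.2% vs Drug Q 42.1%; Drug M is higher overall.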